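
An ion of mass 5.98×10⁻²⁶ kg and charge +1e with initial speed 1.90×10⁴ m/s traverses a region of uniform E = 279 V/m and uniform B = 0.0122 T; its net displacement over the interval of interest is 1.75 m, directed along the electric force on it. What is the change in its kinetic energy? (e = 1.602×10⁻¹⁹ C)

The magnetic force is always ⟂ v and does no work; only the electric force changes KE.
ΔKE = F_E · d = |q|E d = (1.602×10⁻¹⁹)(279)(1.75) ≈ 7.82×10⁻¹⁷ J.

ΔKE ≈ 7.82×10⁻¹⁷ J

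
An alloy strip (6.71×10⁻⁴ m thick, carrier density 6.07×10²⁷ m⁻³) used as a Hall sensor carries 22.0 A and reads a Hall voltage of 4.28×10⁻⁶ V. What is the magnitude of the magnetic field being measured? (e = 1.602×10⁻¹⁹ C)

From V_H = IB/(n e t), B = V_H n e t / I.
B = (4.28×10⁻⁶)(6.07×10²⁷)(1.602×10⁻¹⁹)(6.71×10⁻⁴)/22.0 ≈ 0.127 T.

B ≈ 0.127 T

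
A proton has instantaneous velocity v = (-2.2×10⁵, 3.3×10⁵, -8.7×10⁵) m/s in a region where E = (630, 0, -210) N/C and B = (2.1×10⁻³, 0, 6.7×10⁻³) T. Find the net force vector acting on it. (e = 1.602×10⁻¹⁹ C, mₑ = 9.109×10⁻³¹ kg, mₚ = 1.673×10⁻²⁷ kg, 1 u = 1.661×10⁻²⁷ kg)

F ≈ (4.55×10⁻¹⁶, -5.66×10⁻¹⁷, -1.45×10⁻¹⁶) N

v×B = (2210, -353, -693) N/C.
E + v×B = (2840, -353, -903) N/C.
F = q(E + v×B) = (1.602×10⁻¹⁹ C)·(2840, -353, -903) = (4.55×10⁻¹⁶, -5.66×10⁻¹⁷, -1.45×10⁻¹⁶) N.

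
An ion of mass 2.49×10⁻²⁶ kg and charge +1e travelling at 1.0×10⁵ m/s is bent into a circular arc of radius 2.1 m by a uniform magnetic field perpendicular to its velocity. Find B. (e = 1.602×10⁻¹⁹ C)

From |q|vB = mv²/r, B = mv/(|q|r).
B = (2.49×10⁻²⁶)(1.0×10⁵)/((1.602×10⁻¹⁹)(2.1)) ≈ 7.4×10⁻³ T.

B ≈ 7.4×10⁻³ T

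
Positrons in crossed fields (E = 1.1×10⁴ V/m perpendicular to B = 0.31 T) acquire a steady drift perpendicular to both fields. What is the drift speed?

The E×B drift speed is v_d = E/B.
v_d = 1.1×10⁴/0.31 = 3.5×10⁴ m/s.

v_d ≈ 3.5×10⁴ m/s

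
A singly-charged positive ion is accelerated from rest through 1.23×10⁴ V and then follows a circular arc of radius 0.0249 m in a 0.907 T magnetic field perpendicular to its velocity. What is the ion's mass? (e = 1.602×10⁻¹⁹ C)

Combine |q|V = ½mv² and r = mv/(|q|B): eliminate v to get m = qB²r²/(2V).
m = (1.602×10⁻¹⁹)(0.907)²(0.0249)²/(2·1.23×10⁴) ≈ 3.32×10⁻²⁷ kg.

m ≈ 3.32×10⁻²⁷ kg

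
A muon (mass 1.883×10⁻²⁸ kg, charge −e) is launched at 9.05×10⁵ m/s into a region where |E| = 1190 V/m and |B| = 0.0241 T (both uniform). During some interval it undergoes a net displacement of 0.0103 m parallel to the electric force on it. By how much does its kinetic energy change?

The magnetic force is always ⟂ v and does no work; only the electric force changes KE.
ΔKE = F_E · d = |q|E d = (1.602×10⁻¹⁹)(1190)(0.0103) ≈ 1.96×10⁻¹⁸ J.

ΔKE ≈ 1.96×10⁻¹⁸ J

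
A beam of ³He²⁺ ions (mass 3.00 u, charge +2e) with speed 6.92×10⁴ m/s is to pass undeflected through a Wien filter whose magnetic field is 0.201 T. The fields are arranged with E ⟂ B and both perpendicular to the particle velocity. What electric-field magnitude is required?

E = 1.39×10⁴ V/m

For straight-line motion qE = qvB, so E = vB.
E = 6.92×10⁴ × 0.201 = 1.39×10⁴ V/m.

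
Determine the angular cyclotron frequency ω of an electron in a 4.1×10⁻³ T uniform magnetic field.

ω = |q|B/m.
ω = (1.602×10⁻¹⁹)(4.1×10⁻³)/9.109×10⁻³¹ ≈ 7.2×10⁸ rad/s.

ω ≈ 7.2×10⁸ rad/s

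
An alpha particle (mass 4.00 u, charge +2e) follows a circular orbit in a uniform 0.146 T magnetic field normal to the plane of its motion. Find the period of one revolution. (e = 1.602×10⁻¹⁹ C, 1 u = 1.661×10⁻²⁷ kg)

T ≈ 8.92×10⁻⁷ s

The cyclotron period depends only on m, q, B: T = 2πm/(|q|B).
T = 2π(6.644×10⁻²⁷)/((3.204×10⁻¹⁹)(0.146)) ≈ 8.92×10⁻⁷ s.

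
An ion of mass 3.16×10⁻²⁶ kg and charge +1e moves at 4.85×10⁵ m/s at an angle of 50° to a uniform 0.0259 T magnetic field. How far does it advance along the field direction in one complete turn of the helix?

v∥ = v cosθ = 4.85×10⁵·cos50° ≈ 3.118×10⁵ m/s.
T = 2πm/(|q|B) = 2π(3.16×10⁻²⁶)/((1.602×10⁻¹⁹)(0.0259)) ≈ 4.785×10⁻⁵ s.
pitch = v∥ T = (3.118×10⁵)(4.785×10⁻⁵) ≈ 14.9 m.

p ≈ 14.9 m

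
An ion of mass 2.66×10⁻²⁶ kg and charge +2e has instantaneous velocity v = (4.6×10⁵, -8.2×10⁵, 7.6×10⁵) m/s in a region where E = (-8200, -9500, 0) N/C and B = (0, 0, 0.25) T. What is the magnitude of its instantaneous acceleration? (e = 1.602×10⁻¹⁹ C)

|a| ≈ 2.97×10¹² m/s²

v×B = (-2.05×10⁵, -1.15×10⁵, 0) N/C.
E + v×B = (-2.13×10⁵, -1.24×10⁵, 0) N/C.
F = q(E + v×B) = (3.204×10⁻¹⁹ C)·(-2.13×10⁵, -1.24×10⁵, 0) = (-6.83×10⁻¹⁴, -3.99×10⁻¹⁴, 0) N.
|a| = |F|/m = 7.910×10⁻¹⁴/2.66×10⁻²⁶ ≈ 2.97×10¹² m/s².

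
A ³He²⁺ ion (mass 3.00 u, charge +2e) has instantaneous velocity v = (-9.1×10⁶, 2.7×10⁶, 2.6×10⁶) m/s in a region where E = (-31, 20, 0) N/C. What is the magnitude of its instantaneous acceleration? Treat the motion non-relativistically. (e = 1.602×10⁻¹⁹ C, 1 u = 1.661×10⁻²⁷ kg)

Only an electric field acts, so F = qE = (3.204×10⁻¹⁹ C)·(-31.0, 20.0, 0) = (-9.93×10⁻¹⁸, 6.41×10⁻¹⁸, 0) N.
|a| = |F|/m = 1.182×10⁻¹⁷/4.983×10⁻²⁷ ≈ 2.37×10⁹ m/s².

|a| ≈ 2.37×10⁹ m/s²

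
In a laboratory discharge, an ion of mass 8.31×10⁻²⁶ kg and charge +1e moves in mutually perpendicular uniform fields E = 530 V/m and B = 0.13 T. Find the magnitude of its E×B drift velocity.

v_d ≈ 4100 m/s

The steady drift has the magnetic force balancing the electric force, so v_d = E/B.
v_d = 530/0.13 = 4100 m/s.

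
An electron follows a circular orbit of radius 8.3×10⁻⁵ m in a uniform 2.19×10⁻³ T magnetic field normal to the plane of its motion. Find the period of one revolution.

T ≈ 1.63×10⁻⁸ s

The cyclotron period depends only on m, q, B: T = 2πm/(|q|B).
T = 2π(9.109×10⁻³¹)/((1.602×10⁻¹⁹)(2.19×10⁻³)) ≈ 1.63×10⁻⁸ s.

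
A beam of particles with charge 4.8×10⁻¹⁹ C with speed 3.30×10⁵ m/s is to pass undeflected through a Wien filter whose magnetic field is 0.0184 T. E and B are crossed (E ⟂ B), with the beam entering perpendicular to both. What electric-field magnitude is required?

For straight-line motion qE = qvB, so E = vB.
E = 3.30×10⁵ × 0.0184 = 6070 V/m.

E = 6070 V/m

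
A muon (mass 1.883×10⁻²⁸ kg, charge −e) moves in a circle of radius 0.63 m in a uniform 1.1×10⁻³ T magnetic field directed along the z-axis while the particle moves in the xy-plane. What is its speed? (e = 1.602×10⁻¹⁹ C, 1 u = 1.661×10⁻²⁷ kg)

v ≈ 5.9×10⁵ m/s

From |q|vB = mv²/r, v = |q|Br/m.
v = (1.602×10⁻¹⁹)(1.1×10⁻³)(0.63)/1.883×10⁻²⁸ ≈ 5.9×10⁵ m/s.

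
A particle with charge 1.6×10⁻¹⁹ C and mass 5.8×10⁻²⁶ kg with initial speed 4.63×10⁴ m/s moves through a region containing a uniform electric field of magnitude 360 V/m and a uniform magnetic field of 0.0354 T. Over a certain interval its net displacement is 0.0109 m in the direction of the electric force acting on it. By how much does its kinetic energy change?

The magnetic force is always ⟂ v and does no work; only the electric force changes KE.
ΔKE = F_E · d = |q|E d = (1.6×10⁻¹⁹)(360)(0.0109) ≈ 6.28×10⁻¹⁹ J.

ΔKE ≈ 6.28×10⁻¹⁹ J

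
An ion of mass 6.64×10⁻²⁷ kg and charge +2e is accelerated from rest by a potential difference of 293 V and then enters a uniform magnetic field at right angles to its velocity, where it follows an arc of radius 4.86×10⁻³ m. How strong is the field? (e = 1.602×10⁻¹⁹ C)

B ≈ 0.717 T

v = √(2|q|V/m) = √(2·3.204×10⁻¹⁹·293/6.64×10⁻²⁷) ≈ 1.682×10⁵ m/s.
B = mv/(|q|r) = (6.64×10⁻²⁷)(1.682×10⁵)/((3.204×10⁻¹⁹)(4.86×10⁻³)) ≈ 0.717 T.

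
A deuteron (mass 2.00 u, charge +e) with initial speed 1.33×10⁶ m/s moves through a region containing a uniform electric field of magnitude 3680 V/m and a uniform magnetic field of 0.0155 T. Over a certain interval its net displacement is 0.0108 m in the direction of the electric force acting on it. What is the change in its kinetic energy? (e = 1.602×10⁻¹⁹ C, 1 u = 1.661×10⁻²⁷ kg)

The magnetic force is always ⟂ v and does no work; only the electric force changes KE.
ΔKE = F_E · d = |q|E d = (1.602×10⁻¹⁹)(3680)(0.0108) ≈ 6.37×10⁻¹⁸ J.

ΔKE ≈ 6.37×10⁻¹⁸ J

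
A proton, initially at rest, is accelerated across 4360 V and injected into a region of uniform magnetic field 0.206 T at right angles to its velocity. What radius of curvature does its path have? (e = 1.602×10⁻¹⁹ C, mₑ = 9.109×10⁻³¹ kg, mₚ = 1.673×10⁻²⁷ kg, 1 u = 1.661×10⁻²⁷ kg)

Acceleration: |q|V = ½mv² ⇒ v = √(2|q|V/m) = √(2·1.602×10⁻¹⁹·4360/1.673×10⁻²⁷) ≈ 9.138×10⁵ m/s.
In the field: r = mv/(|q|B) = (1.673×10⁻²⁷)(9.138×10⁵)/((1.602×10⁻¹⁹)(0.206)) ≈ 0.0463 m.

r ≈ 0.0463 m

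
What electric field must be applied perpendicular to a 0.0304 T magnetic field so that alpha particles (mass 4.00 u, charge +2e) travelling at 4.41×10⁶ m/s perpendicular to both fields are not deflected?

E = 1.34×10⁵ V/m

For straight-line motion qE = qvB, so E = vB.
E = 4.41×10⁶ × 0.0304 = 1.34×10⁵ V/m.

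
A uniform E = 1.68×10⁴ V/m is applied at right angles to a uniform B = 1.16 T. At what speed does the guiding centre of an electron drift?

In crossed fields the guiding centre drifts at v_d = |E×B|/B² = E/B, independent of charge and mass.
v_d = 1.68×10⁴/1.16 = 1.45×10⁴ m/s.

v_d ≈ 1.45×10⁴ m/s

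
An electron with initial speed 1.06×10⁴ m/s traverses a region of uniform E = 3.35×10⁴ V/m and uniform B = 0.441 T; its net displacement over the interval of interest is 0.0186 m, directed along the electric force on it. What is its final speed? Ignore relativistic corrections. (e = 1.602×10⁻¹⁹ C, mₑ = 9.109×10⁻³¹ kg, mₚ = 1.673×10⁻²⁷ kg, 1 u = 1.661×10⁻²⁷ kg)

v_f ≈ 1.48×10⁷ m/s

B does no work; ΔKE = |q|E d.
½mv_f² = ½mv₀² + |q|Ed = ½(9.109×10⁻³¹)(1.06×10⁴)² + (1.602×10⁻¹⁹)(3.35×10⁴)(0.0186) ≈ 5.117×10⁻²³ J + 9.982×10⁻¹⁷ J ≈ 9.982×10⁻¹⁷ J.
v_f = √(2·9.982×10⁻¹⁷/9.109×10⁻³¹) ≈ 1.48×10⁷ m/s.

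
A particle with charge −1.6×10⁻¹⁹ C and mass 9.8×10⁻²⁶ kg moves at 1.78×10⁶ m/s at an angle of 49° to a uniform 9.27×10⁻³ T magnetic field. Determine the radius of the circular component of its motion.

r ≈ 88.8 m

v⊥ = v sinθ = 1.78×10⁶·sin49° ≈ 1.343×10⁶ m/s.
r = m v⊥/(|q|B) = (9.8×10⁻²⁶)(1.343×10⁶)/((1.6×10⁻¹⁹)(9.27×10⁻³)) ≈ 88.8 m.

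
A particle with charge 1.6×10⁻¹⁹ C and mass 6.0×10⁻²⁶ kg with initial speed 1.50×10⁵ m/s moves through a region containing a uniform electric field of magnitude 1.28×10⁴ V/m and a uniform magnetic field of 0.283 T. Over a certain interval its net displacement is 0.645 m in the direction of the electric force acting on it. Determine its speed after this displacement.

B does no work; ΔKE = |q|E d.
½mv_f² = ½mv₀² + |q|Ed = ½(6.0×10⁻²⁶)(1.50×10⁵)² + (1.6×10⁻¹⁹)(1.28×10⁴)(0.645) ≈ 6.750×10⁻¹⁶ J + 1.321×10⁻¹⁵ J ≈ 1.996×10⁻¹⁵ J.
v_f = √(2·1.996×10⁻¹⁵/6.0×10⁻²⁶) ≈ 2.58×10⁵ m/s.

v_f ≈ 2.58×10⁵ m/s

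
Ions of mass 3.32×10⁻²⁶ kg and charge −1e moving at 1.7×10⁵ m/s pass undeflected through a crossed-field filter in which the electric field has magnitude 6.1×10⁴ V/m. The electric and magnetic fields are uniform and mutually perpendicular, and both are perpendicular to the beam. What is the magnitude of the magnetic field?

Balance of forces in the selector: qE = qvB ⇒ B = E/v.
B = 6.1×10⁴/1.7×10⁵ = 0.36 T.

B = 0.36 T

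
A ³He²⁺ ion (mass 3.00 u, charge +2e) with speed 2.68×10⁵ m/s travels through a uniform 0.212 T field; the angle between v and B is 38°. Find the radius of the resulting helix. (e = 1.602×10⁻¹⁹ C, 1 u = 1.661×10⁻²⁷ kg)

r ≈ 0.0121 m

v⊥ = v sinθ = 2.68×10⁵·sin38° ≈ 1.650×10⁵ m/s.
r = m v⊥/(|q|B) = (4.983×10⁻²⁷)(1.650×10⁵)/((3.204×10⁻¹⁹)(0.212)) ≈ 0.0121 m.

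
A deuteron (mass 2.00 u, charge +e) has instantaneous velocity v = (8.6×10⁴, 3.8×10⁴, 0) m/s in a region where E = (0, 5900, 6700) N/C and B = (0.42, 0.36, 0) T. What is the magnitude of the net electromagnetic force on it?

|F| ≈ 3.60×10⁻¹⁵ N

v×B = (0, 0, 1.50×10⁴) N/C.
E + v×B = (0, 5900, 2.17×10⁴) N/C.
F = q(E + v×B) = (1.602×10⁻¹⁹ C)·(0, 5900, 2.17×10⁴) = (0, 9.45×10⁻¹⁶, 3.48×10⁻¹⁵) N.
|F| = 3.60×10⁻¹⁵ N.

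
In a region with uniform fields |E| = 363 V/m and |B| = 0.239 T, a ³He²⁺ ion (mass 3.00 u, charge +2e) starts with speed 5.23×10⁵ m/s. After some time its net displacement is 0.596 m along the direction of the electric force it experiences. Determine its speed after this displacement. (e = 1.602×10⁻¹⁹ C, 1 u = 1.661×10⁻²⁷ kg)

v_f ≈ 5.49×10⁵ m/s

B does no work; ΔKE = |q|E d.
½mv_f² = ½mv₀² + |q|Ed = ½(4.983×10⁻²⁷)(5.23×10⁵)² + (3.204×10⁻¹⁹)(363)(0.596) ≈ 6.815×10⁻¹⁶ J + 6.932×10⁻¹⁷ J ≈ 7.508×10⁻¹⁶ J.
v_f = √(2·7.508×10⁻¹⁶/4.983×10⁻²⁷) ≈ 5.49×10⁵ m/s.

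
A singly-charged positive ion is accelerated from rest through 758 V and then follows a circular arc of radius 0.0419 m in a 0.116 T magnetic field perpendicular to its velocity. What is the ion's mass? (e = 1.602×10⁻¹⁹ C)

m ≈ 2.50×10⁻²⁷ kg

Combine |q|V = ½mv² and r = mv/(|q|B): eliminate v to get m = qB²r²/(2V).
m = (1.602×10⁻¹⁹)(0.116)²(0.0419)²/(2·758) ≈ 2.50×10⁻²⁷ kg.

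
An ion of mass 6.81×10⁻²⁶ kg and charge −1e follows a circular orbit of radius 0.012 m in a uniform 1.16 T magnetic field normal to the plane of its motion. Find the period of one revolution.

T ≈ 2.30×10⁻⁶ s

The cyclotron period depends only on m, q, B: T = 2πm/(|q|B).
T = 2π(6.81×10⁻²⁶)/((1.602×10⁻¹⁹)(1.16)) ≈ 2.30×10⁻⁶ s.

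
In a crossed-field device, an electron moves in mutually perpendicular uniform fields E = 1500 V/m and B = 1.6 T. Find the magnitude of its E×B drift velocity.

v_d ≈ 940 m/s

The E×B drift speed is v_d = E/B.
v_d = 1500/1.6 = 940 m/s.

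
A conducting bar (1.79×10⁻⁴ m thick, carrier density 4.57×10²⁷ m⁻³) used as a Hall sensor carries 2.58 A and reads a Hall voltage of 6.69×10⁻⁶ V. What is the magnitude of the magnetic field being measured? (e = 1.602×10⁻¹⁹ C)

B ≈ 0.340 T

From V_H = IB/(n e t), B = V_H n e t / I.
B = (6.69×10⁻⁶)(4.57×10²⁷)(1.602×10⁻¹⁹)(1.79×10⁻⁴)/2.58 ≈ 0.340 T.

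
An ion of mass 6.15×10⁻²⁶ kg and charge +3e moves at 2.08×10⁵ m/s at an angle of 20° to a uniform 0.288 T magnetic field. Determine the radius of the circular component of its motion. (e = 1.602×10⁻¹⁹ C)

v⊥ = v sinθ = 2.08×10⁵·sin20° ≈ 7.114×10⁴ m/s.
r = m v⊥/(|q|B) = (6.15×10⁻²⁶)(7.114×10⁴)/((4.806×10⁻¹⁹)(0.288)) ≈ 0.0316 m.

r ≈ 0.0316 m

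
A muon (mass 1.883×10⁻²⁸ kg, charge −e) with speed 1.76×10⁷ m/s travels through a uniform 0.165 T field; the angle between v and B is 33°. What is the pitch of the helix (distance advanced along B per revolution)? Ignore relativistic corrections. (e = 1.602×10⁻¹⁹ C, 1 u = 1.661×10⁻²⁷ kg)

p ≈ 0.661 m

v∥ = v cosθ = 1.76×10⁷·cos33° ≈ 1.476×10⁷ m/s.
T = 2πm/(|q|B) = 2π(1.883×10⁻²⁸)/((1.602×10⁻¹⁹)(0.165)) ≈ 4.476×10⁻⁸ s.
pitch = v∥ T = (1.476×10⁷)(4.476×10⁻⁸) ≈ 0.661 m.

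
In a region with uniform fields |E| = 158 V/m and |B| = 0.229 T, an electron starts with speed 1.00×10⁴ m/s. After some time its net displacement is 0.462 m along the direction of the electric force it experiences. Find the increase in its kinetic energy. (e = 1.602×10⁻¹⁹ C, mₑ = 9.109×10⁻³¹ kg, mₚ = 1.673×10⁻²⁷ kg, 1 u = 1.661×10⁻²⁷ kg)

ΔKE ≈ 1.17×10⁻¹⁷ J

The magnetic force is always ⟂ v and does no work; only the electric force changes KE.
ΔKE = F_E · d = |q|E d = (1.602×10⁻¹⁹)(158)(0.462) ≈ 1.17×10⁻¹⁷ J.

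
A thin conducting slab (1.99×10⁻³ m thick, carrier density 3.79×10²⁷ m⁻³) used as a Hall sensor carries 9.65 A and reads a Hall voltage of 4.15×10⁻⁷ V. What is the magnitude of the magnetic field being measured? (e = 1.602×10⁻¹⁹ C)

B ≈ 0.0520 T

From V_H = IB/(n e t), B = V_H n e t / I.
B = (4.15×10⁻⁷)(3.79×10²⁷)(1.602×10⁻¹⁹)(1.99×10⁻³)/9.65 ≈ 0.0520 T.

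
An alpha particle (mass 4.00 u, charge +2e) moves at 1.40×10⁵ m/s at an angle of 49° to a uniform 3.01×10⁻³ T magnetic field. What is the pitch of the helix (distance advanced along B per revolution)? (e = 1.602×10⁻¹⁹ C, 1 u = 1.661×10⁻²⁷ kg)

v∥ = v cosθ = 1.40×10⁵·cos49° ≈ 9.185×10⁴ m/s.
T = 2πm/(|q|B) = 2π(6.644×10⁻²⁷)/((3.204×10⁻¹⁹)(3.01×10⁻³)) ≈ 4.329×10⁻⁵ s.
pitch = v∥ T = (9.185×10⁴)(4.329×10⁻⁵) ≈ 3.98 m.

p ≈ 3.98 m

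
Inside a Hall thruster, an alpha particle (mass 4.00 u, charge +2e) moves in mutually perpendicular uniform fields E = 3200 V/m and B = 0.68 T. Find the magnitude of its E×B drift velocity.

v_d ≈ 4700 m/s

In crossed fields the guiding centre drifts at v_d = |E×B|/B² = E/B, independent of charge and mass.
v_d = 3200/0.68 = 4700 m/s.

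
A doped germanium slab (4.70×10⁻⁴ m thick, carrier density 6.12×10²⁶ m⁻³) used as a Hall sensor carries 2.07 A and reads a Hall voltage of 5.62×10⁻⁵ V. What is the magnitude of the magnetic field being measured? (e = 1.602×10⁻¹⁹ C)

B ≈ 1.25 T

From V_H = IB/(n e t), B = V_H n e t / I.
B = (5.62×10⁻⁵)(6.12×10²⁶)(1.602×10⁻¹⁹)(4.70×10⁻⁴)/2.07 ≈ 1.25 T.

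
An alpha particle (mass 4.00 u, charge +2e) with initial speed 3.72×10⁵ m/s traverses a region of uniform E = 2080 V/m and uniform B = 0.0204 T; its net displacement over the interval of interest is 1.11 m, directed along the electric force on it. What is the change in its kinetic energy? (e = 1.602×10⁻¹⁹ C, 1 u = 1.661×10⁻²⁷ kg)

The magnetic force is always ⟂ v and does no work; only the electric force changes KE.
ΔKE = F_E · d = |q|E d = (3.204×10⁻¹⁹)(2080)(1.11) ≈ 7.40×10⁻¹⁶ J.

ΔKE ≈ 7.40×10⁻¹⁶ J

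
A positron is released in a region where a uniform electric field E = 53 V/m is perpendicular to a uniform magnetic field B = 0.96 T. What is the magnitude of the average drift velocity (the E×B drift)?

v_d ≈ 55 m/s

The steady drift has the magnetic force balancing the electric force, so v_d = E/B.
v_d = 53/0.96 = 55 m/s.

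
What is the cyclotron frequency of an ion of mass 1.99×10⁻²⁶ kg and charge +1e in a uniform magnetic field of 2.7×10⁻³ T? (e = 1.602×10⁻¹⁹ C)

f = |q|B/(2πm).
f = (1.602×10⁻¹⁹)(2.7×10⁻³)/(2π·1.99×10⁻²⁶) ≈ 3500 Hz.

f ≈ 3500 Hz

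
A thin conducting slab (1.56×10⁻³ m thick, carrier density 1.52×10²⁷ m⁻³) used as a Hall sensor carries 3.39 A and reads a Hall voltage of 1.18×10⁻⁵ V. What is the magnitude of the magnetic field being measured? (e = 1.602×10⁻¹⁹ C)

From V_H = IB/(n e t), B = V_H n e t / I.
B = (1.18×10⁻⁵)(1.52×10²⁷)(1.602×10⁻¹⁹)(1.56×10⁻³)/3.39 ≈ 1.32 T.

B ≈ 1.32 T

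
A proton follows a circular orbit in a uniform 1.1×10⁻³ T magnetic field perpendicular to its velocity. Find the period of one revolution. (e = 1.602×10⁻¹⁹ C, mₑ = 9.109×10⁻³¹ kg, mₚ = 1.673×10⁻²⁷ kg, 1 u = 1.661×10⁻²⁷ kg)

T ≈ 6.0×10⁻⁵ s

The cyclotron period depends only on m, q, B: T = 2πm/(|q|B).
T = 2π(1.673×10⁻²⁷)/((1.602×10⁻¹⁹)(1.1×10⁻³)) ≈ 6.0×10⁻⁵ s.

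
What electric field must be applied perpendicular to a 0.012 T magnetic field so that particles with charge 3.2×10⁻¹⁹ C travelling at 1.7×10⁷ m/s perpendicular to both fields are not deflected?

E = 2.0×10⁵ V/m

For straight-line motion qE = qvB, so E = vB.
E = 1.7×10⁷ × 0.012 = 2.0×10⁵ V/m.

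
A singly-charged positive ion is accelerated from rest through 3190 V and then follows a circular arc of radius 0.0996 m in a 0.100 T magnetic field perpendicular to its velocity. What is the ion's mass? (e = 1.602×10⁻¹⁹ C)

Combine |q|V = ½mv² and r = mv/(|q|B): eliminate v to get m = qB²r²/(2V).
m = (1.602×10⁻¹⁹)(0.100)²(0.0996)²/(2·3190) ≈ 2.49×10⁻²⁷ kg.

m ≈ 2.49×10⁻²⁷ kg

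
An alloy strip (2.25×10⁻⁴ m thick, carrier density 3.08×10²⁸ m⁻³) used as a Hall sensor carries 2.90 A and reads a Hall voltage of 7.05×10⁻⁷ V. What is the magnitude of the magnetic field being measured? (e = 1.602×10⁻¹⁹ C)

B ≈ 0.270 T

From V_H = IB/(n e t), B = V_H n e t / I.
B = (7.05×10⁻⁷)(3.08×10²⁸)(1.602×10⁻¹⁹)(2.25×10⁻⁴)/2.90 ≈ 0.270 T.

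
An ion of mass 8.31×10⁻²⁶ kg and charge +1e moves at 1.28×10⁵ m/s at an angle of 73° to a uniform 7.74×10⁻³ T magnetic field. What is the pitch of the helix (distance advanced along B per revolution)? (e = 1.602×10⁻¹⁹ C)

v∥ = v cosθ = 1.28×10⁵·cos73° ≈ 3.742×10⁴ m/s.
T = 2πm/(|q|B) = 2π(8.31×10⁻²⁶)/((1.602×10⁻¹⁹)(7.74×10⁻³)) ≈ 4.211×10⁻⁴ s.
pitch = v∥ T = (3.742×10⁴)(4.211×10⁻⁴) ≈ 15.8 m.

p ≈ 15.8 m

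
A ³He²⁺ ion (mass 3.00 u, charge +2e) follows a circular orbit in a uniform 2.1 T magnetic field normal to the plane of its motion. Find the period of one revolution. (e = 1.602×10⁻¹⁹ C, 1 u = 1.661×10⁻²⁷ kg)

The cyclotron period depends only on m, q, B: T = 2πm/(|q|B).
T = 2π(4.983×10⁻²⁷)/((3.204×10⁻¹⁹)(2.1)) ≈ 4.7×10⁻⁸ s.

T ≈ 4.7×10⁻⁸ s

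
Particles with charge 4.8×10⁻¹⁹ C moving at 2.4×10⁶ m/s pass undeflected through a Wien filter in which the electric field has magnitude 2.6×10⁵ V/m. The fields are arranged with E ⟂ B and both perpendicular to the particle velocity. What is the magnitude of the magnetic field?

Balance of forces in the selector: qE = qvB ⇒ B = E/v.
B = 2.6×10⁵/2.4×10⁶ = 0.11 T.

B = 0.11 T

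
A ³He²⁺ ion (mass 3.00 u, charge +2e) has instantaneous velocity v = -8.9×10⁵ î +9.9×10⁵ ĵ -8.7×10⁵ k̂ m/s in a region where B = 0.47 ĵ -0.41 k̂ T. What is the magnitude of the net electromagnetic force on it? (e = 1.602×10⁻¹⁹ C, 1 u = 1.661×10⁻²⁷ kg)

v×B = (3000, -3.65×10⁵, -4.18×10⁵) N/C.
F = q v×B = (3.204×10⁻¹⁹ C)·(3000, -3.65×10⁵, -4.18×10⁵) = (9.61×10⁻¹⁶, -1.17×10⁻¹³, -1.34×10⁻¹³) N.
|F| = 1.78×10⁻¹³ N.

|F| ≈ 1.78×10⁻¹³ N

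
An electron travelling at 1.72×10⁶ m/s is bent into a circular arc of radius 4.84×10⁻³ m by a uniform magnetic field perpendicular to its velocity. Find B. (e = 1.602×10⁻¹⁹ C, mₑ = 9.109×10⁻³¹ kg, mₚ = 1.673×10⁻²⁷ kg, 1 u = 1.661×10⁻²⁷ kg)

From |q|vB = mv²/r, B = mv/(|q|r).
B = (9.109×10⁻³¹)(1.72×10⁶)/((1.602×10⁻¹⁹)(4.84×10⁻³)) ≈ 2.02×10⁻³ T.

B ≈ 2.02×10⁻³ T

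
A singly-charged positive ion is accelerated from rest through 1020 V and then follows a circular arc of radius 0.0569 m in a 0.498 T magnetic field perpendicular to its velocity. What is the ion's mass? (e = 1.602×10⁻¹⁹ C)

Combine |q|V = ½mv² and r = mv/(|q|B): eliminate v to get m = qB²r²/(2V).
m = (1.602×10⁻¹⁹)(0.498)²(0.0569)²/(2·1020) ≈ 6.31×10⁻²⁶ kg.

m ≈ 6.31×10⁻²⁶ kg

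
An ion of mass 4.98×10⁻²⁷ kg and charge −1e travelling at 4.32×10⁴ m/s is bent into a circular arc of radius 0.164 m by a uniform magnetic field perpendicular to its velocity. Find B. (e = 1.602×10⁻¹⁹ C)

From |q|vB = mv²/r, B = mv/(|q|r).
B = (4.98×10⁻²⁷)(4.32×10⁴)/((1.602×10⁻¹⁹)(0.164)) ≈ 8.19×10⁻³ T.

B ≈ 8.19×10⁻³ T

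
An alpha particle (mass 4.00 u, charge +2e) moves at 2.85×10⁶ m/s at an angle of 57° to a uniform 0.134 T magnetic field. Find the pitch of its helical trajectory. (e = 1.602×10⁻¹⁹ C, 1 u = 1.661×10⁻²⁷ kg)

v∥ = v cosθ = 2.85×10⁶·cos57° ≈ 1.552×10⁶ m/s.
T = 2πm/(|q|B) = 2π(6.644×10⁻²⁷)/((3.204×10⁻¹⁹)(0.134)) ≈ 9.723×10⁻⁷ s.
pitch = v∥ T = (1.552×10⁶)(9.723×10⁻⁷) ≈ 1.51 m.

p ≈ 1.51 m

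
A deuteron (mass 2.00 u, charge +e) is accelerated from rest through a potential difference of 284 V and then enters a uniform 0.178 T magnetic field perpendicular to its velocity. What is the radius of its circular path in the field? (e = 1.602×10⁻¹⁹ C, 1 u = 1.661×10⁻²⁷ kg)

r ≈ 0.0193 m

Acceleration: |q|V = ½mv² ⇒ v = √(2|q|V/m) = √(2·1.602×10⁻¹⁹·284/3.322×10⁻²⁷) ≈ 1.655×10⁵ m/s.
In the field: r = mv/(|q|B) = (3.322×10⁻²⁷)(1.655×10⁵)/((1.602×10⁻¹⁹)(0.178)) ≈ 0.0193 m.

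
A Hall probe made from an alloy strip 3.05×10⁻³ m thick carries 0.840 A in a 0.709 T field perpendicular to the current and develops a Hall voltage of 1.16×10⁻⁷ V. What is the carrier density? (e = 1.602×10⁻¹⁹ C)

n ≈ 1.05×10²⁸ m⁻³

From V_H = IB/(n e t), n = IB/(V_H e t).
n = (0.840)(0.709)/((1.16×10⁻⁷)(1.602×10⁻¹⁹)(3.05×10⁻³)) ≈ 1.05×10²⁸ m⁻³.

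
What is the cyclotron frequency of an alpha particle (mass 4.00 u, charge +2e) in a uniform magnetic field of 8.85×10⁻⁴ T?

f ≈ 6790 Hz

f = |q|B/(2πm).
f = (3.204×10⁻¹⁹)(8.85×10⁻⁴)/(2π·6.644×10⁻²⁷) ≈ 6790 Hz.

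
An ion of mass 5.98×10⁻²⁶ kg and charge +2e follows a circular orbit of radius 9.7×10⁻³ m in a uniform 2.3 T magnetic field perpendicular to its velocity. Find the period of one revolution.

The cyclotron period depends only on m, q, B: T = 2πm/(|q|B).
T = 2π(5.98×10⁻²⁶)/((3.204×10⁻¹⁹)(2.3)) ≈ 5.1×10⁻⁷ s.

T ≈ 5.1×10⁻⁷ s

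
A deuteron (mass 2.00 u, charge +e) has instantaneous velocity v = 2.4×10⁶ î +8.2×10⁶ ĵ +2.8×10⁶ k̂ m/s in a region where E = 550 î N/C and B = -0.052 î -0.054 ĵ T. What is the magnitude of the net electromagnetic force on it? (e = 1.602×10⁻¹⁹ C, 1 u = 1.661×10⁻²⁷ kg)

|F| ≈ 5.83×10⁻¹⁴ N

v×B = (1.51×10⁵, -1.46×10⁵, 2.97×10⁵) N/C.
E + v×B = (1.52×10⁵, -1.46×10⁵, 2.97×10⁵) N/C.
F = q(E + v×B) = (1.602×10⁻¹⁹ C)·(1.52×10⁵, -1.46×10⁵, 2.97×10⁵) = (2.43×10⁻¹⁴, -2.33×10⁻¹⁴, 4.75×10⁻¹⁴) N.
|F| = 5.83×10⁻¹⁴ N.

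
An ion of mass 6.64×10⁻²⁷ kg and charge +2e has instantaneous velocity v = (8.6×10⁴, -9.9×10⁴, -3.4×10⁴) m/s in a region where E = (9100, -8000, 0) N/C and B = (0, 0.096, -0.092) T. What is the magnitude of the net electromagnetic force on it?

v×B = (1.24×10⁴, 7910, 8260) N/C.
E + v×B = (2.15×10⁴, -88.0, 8260) N/C.
F = q(E + v×B) = (3.204×10⁻¹⁹ C)·(2.15×10⁴, -88.0, 8260) = (6.88×10⁻¹⁵, -2.82×10⁻¹⁷, 2.65×10⁻¹⁵) N.
|F| = 7.37×10⁻¹⁵ N.

|F| ≈ 7.37×10⁻¹⁵ N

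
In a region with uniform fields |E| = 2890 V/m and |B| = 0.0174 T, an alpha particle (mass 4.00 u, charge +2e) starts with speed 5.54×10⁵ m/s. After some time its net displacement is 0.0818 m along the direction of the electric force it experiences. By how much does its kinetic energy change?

The magnetic force is always ⟂ v and does no work; only the electric force changes KE.
ΔKE = F_E · d = |q|E d = (3.204×10⁻¹⁹)(2890)(0.0818) ≈ 7.57×10⁻¹⁷ J.

ΔKE ≈ 7.57×10⁻¹⁷ J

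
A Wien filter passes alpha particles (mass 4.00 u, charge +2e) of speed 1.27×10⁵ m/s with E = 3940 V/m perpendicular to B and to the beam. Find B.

B = 0.0310 T

Balance of forces in the selector: qE = qvB ⇒ B = E/v.
B = 3940/1.27×10⁵ = 0.0310 T.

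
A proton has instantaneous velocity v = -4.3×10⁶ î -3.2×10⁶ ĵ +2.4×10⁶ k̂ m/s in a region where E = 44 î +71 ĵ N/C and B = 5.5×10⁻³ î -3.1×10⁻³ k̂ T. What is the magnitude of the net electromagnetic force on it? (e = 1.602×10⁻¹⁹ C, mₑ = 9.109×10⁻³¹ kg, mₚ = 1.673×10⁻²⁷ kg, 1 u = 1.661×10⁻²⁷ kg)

v×B = (9920, -130, 1.76×10⁴) N/C.
E + v×B = (9960, -59.0, 1.76×10⁴) N/C.
F = q(E + v×B) = (1.602×10⁻¹⁹ C)·(9960, -59.0, 1.76×10⁴) = (1.60×10⁻¹⁵, -9.45×10⁻¹⁸, 2.82×10⁻¹⁵) N.
|F| = 3.24×10⁻¹⁵ N.

|F| ≈ 3.24×10⁻¹⁵ N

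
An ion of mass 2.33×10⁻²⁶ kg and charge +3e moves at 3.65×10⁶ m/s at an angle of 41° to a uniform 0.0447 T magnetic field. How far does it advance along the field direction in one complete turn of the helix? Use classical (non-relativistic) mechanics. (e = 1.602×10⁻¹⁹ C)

v∥ = v cosθ = 3.65×10⁶·cos41° ≈ 2.755×10⁶ m/s.
T = 2πm/(|q|B) = 2π(2.33×10⁻²⁶)/((4.806×10⁻¹⁹)(0.0447)) ≈ 6.815×10⁻⁶ s.
pitch = v∥ T = (2.755×10⁶)(6.815×10⁻⁶) ≈ 18.8 m.

p ≈ 18.8 m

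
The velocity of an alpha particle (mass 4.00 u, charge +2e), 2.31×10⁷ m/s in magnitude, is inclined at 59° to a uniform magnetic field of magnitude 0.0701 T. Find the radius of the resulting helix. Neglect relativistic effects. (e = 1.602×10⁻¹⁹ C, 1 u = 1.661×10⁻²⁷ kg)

r ≈ 5.86 m

v⊥ = v sinθ = 2.31×10⁷·sin59° ≈ 1.980×10⁷ m/s.
r = m v⊥/(|q|B) = (6.644×10⁻²⁷)(1.980×10⁷)/((3.204×10⁻¹⁹)(0.0701)) ≈ 5.86 m.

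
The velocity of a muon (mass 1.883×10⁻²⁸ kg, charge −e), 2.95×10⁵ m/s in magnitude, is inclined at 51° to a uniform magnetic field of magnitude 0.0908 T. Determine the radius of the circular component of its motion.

v⊥ = v sinθ = 2.95×10⁵·sin51° ≈ 2.293×10⁵ m/s.
r = m v⊥/(|q|B) = (1.883×10⁻²⁸)(2.293×10⁵)/((1.602×10⁻¹⁹)(0.0908)) ≈ 2.97×10⁻³ m.

r ≈ 2.97×10⁻³ m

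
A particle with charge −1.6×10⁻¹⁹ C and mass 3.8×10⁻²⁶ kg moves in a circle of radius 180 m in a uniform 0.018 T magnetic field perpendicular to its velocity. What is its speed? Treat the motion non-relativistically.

v ≈ 1.4×10⁷ m/s

From |q|vB = mv²/r, v = |q|Br/m.
v = (1.6×10⁻¹⁹)(0.018)(180)/3.8×10⁻²⁶ ≈ 1.4×10⁷ m/s.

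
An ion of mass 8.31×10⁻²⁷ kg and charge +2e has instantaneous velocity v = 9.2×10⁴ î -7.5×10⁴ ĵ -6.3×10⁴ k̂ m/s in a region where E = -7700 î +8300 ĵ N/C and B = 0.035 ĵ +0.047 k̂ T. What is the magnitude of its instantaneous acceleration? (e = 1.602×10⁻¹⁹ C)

|a| ≈ 4.00×10¹¹ m/s²

v×B = (-1320, -4320, 3220) N/C.
E + v×B = (-9020, 3980, 3220) N/C.
F = q(E + v×B) = (3.204×10⁻¹⁹ C)·(-9020, 3980, 3220) = (-2.89×10⁻¹⁵, 1.27×10⁻¹⁵, 1.03×10⁻¹⁵) N.
|a| = |F|/m = 3.323×10⁻¹⁵/8.31×10⁻²⁷ ≈ 4.00×10¹¹ m/s².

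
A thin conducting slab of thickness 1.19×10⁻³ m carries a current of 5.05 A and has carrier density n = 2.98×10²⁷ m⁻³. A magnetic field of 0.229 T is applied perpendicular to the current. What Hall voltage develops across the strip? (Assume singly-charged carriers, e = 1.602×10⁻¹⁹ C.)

V_H ≈ 2.04×10⁻⁶ V

V_H = IB/(n e t).
V_H = (5.05)(0.229)/((2.98×10²⁷)(1.602×10⁻¹⁹)(1.19×10⁻³)) ≈ 2.04×10⁻⁶ V.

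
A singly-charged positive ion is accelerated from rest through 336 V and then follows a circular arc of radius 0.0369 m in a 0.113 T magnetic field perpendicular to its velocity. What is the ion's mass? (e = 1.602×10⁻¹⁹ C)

Combine |q|V = ½mv² and r = mv/(|q|B): eliminate v to get m = qB²r²/(2V).
m = (1.602×10⁻¹⁹)(0.113)²(0.0369)²/(2·336) ≈ 4.14×10⁻²⁷ kg.

m ≈ 4.14×10⁻²⁷ kg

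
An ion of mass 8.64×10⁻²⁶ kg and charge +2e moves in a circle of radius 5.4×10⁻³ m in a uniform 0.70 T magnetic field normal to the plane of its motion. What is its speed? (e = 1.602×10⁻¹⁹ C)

v ≈ 1.4×10⁴ m/s

From |q|vB = mv²/r, v = |q|Br/m.
v = (3.204×10⁻¹⁹)(0.70)(5.4×10⁻³)/8.64×10⁻²⁶ ≈ 1.4×10⁴ m/s.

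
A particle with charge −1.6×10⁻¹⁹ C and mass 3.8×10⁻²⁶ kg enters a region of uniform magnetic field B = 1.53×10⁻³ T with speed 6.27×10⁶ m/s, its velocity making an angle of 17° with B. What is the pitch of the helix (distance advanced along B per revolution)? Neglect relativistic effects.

p ≈ 5850 m

v∥ = v cosθ = 6.27×10⁶·cos17° ≈ 5.996×10⁶ m/s.
T = 2πm/(|q|B) = 2π(3.8×10⁻²⁶)/((1.6×10⁻¹⁹)(1.53×10⁻³)) ≈ 9.753×10⁻⁴ s.
pitch = v∥ T = (5.996×10⁶)(9.753×10⁻⁴) ≈ 5850 m.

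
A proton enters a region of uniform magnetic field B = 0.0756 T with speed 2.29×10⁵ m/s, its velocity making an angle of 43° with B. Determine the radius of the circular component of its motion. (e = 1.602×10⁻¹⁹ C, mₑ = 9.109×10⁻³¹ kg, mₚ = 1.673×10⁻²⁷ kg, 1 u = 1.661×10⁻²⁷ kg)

r ≈ 0.0216 m

v⊥ = v sinθ = 2.29×10⁵·sin43° ≈ 1.562×10⁵ m/s.
r = m v⊥/(|q|B) = (1.673×10⁻²⁷)(1.562×10⁵)/((1.602×10⁻¹⁹)(0.0756)) ≈ 0.0216 m.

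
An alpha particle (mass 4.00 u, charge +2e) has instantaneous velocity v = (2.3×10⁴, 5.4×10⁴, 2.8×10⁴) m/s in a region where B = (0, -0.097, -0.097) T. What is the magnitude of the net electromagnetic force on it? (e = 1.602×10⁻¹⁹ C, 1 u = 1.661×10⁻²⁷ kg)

|F| ≈ 1.29×10⁻¹⁵ N

v×B = (-2520, 2230, -2230) N/C.
F = q v×B = (3.204×10⁻¹⁹ C)·(-2520, 2230, -2230) = (-8.08×10⁻¹⁶, 7.15×10⁻¹⁶, -7.15×10⁻¹⁶) N.
|F| = 1.29×10⁻¹⁵ N.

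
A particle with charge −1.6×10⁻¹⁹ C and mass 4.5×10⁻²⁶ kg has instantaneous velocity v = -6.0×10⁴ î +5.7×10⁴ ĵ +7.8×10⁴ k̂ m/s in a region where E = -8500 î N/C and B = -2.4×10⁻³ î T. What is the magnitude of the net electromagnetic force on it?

|F| ≈ 1.36×10⁻¹⁵ N

v×B = (0, -187, 137) N/C.
E + v×B = (-8500, -187, 137) N/C.
F = q(E + v×B) = (−1.6×10⁻¹⁹ C)·(-8500, -187, 137) = (1.36×10⁻¹⁵, 3.00×10⁻¹⁷, -2.19×10⁻¹⁷) N.
|F| = 1.36×10⁻¹⁵ N.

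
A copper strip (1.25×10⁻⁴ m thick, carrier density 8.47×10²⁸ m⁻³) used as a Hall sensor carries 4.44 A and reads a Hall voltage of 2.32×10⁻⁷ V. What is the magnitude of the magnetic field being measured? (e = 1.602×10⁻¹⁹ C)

B ≈ 0.0886 T

From V_H = IB/(n e t), B = V_H n e t / I.
B = (2.32×10⁻⁷)(8.47×10²⁸)(1.602×10⁻¹⁹)(1.25×10⁻⁴)/4.44 ≈ 0.0886 T.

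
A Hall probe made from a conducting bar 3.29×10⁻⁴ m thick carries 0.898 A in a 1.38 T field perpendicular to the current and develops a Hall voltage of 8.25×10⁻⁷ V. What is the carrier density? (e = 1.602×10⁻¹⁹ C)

From V_H = IB/(n e t), n = IB/(V_H e t).
n = (0.898)(1.38)/((8.25×10⁻⁷)(1.602×10⁻¹⁹)(3.29×10⁻⁴)) ≈ 2.85×10²⁸ m⁻³.

n ≈ 2.85×10²⁸ m⁻³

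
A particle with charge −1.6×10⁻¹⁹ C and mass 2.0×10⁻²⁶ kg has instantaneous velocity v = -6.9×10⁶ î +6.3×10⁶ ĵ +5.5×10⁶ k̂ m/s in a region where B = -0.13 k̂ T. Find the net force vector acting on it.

F ≈ (1.31×10⁻¹³, 1.44×10⁻¹³, 0) N

v×B = (-8.19×10⁵, -8.97×10⁵, 0) N/C.
F = q v×B = (−1.6×10⁻¹⁹ C)·(-8.19×10⁵, -8.97×10⁵, 0) = (1.31×10⁻¹³, 1.44×10⁻¹³, 0) N.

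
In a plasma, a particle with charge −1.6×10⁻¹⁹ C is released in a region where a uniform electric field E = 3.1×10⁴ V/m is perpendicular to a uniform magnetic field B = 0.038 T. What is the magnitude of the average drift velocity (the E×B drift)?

In crossed fields the guiding centre drifts at v_d = |E×B|/B² = E/B, independent of charge and mass.
v_d = 3.1×10⁴/0.038 = 8.2×10⁵ m/s.

v_d ≈ 8.2×10⁵ m/s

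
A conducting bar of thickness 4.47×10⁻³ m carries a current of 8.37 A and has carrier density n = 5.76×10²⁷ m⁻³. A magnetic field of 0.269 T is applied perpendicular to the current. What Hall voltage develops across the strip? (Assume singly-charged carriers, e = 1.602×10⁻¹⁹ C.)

V_H = IB/(n e t).
V_H = (8.37)(0.269)/((5.76×10²⁷)(1.602×10⁻¹⁹)(4.47×10⁻³)) ≈ 5.46×10⁻⁷ V.

V_H ≈ 5.46×10⁻⁷ V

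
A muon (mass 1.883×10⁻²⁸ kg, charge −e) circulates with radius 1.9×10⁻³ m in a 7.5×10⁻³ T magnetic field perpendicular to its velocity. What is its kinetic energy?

v = |q|Br/m, then KE = ½mv² = (qBr)²/(2m).
v = (1.602×10⁻¹⁹)(7.5×10⁻³)(1.9×10⁻³)/1.883×10⁻²⁸ ≈ 1.212×10⁴ m/s.
KE = ½(1.883×10⁻²⁸)(1.212×10⁴)² ≈ 1.4×10⁻²⁰ J = 0.086 eV.

KE ≈ 0.086 eV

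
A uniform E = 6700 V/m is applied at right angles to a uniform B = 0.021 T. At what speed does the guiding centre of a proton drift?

v_d ≈ 3.2×10⁵ m/s

In crossed fields the guiding centre drifts at v_d = |E×B|/B² = E/B, independent of charge and mass.
v_d = 6700/0.021 = 3.2×10⁵ m/s.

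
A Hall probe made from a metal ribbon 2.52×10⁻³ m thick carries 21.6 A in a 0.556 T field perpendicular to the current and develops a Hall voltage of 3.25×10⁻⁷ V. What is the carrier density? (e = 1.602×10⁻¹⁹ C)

n ≈ 9.15×10²⁸ m⁻³

From V_H = IB/(n e t), n = IB/(V_H e t).
n = (21.6)(0.556)/((3.25×10⁻⁷)(1.602×10⁻¹⁹)(2.52×10⁻³)) ≈ 9.15×10²⁸ m⁻³.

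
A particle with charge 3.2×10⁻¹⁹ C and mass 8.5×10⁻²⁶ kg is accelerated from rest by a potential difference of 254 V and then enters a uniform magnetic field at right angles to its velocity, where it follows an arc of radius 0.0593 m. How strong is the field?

v = √(2|q|V/m) = √(2·3.2×10⁻¹⁹·254/8.5×10⁻²⁶) ≈ 4.373×10⁴ m/s.
B = mv/(|q|r) = (8.5×10⁻²⁶)(4.373×10⁴)/((3.2×10⁻¹⁹)(0.0593)) ≈ 0.196 T.

B ≈ 0.196 T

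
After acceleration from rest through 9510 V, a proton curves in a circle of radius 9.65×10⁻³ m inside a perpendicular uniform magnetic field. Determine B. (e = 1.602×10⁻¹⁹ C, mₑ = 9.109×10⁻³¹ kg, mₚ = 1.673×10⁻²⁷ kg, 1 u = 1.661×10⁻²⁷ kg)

v = √(2|q|V/m) = √(2·1.602×10⁻¹⁹·9510/1.673×10⁻²⁷) ≈ 1.350×10⁶ m/s.
B = mv/(|q|r) = (1.673×10⁻²⁷)(1.350×10⁶)/((1.602×10⁻¹⁹)(9.65×10⁻³)) ≈ 1.46 T.

B ≈ 1.46 T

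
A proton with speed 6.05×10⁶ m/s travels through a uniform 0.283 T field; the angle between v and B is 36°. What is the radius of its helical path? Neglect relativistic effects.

v⊥ = v sinθ = 6.05×10⁶·sin36° ≈ 3.556×10⁶ m/s.
r = m v⊥/(|q|B) = (1.673×10⁻²⁷)(3.556×10⁶)/((1.602×10⁻¹⁹)(0.283)) ≈ 0.131 m.

r ≈ 0.131 m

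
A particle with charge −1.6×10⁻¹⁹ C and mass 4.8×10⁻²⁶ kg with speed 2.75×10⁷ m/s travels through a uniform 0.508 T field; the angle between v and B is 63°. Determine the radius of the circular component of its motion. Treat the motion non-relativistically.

v⊥ = v sinθ = 2.75×10⁷·sin63° ≈ 2.450×10⁷ m/s.
r = m v⊥/(|q|B) = (4.8×10⁻²⁶)(2.450×10⁷)/((1.6×10⁻¹⁹)(0.508)) ≈ 14.5 m.

r ≈ 14.5 m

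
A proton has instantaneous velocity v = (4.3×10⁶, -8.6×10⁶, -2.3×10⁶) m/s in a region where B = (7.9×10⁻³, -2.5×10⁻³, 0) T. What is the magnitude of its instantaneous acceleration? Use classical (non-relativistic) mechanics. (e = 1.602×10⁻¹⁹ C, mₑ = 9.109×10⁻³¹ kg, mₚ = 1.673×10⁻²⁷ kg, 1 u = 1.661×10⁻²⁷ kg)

v×B = (-5750, -1.82×10⁴, 5.72×10⁴) N/C.
F = q v×B = (1.602×10⁻¹⁹ C)·(-5750, -1.82×10⁴, 5.72×10⁴) = (-9.21×10⁻¹⁶, -2.91×10⁻¹⁵, 9.16×10⁻¹⁵) N.
|a| = |F|/m = 9.657×10⁻¹⁵/1.673×10⁻²⁷ ≈ 5.77×10¹² m/s².

|a| ≈ 5.77×10¹² m/s²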